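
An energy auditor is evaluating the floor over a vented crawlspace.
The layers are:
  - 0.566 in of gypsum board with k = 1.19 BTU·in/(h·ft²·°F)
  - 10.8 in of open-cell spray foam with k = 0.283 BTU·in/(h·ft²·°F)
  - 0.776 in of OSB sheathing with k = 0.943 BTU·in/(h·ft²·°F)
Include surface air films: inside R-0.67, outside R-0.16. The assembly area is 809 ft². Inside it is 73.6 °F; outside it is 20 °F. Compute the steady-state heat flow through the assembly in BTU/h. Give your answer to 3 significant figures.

0.566/1.19 = 0.4756
10.8/0.283 = 38.16
0.776/0.943 = 0.8229
R_total = 0.67 + 0.4756 + 38.16 + 0.8229 + 0.16 = 40.29 ft²·°F·h/BTU
Q = A·ΔT/R = 809 × (73.6 − 20) / 40.29 = 1076 BTU/h

1080 BTU/h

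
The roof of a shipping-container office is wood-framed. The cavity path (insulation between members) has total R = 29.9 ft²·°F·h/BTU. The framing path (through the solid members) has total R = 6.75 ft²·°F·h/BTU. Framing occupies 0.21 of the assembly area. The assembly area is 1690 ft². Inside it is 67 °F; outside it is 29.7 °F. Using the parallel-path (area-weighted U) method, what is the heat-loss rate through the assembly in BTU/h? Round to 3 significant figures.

U_eff = 0.79/29.9 + 0.21/6.75 = 0.02642 + 0.03111 = 0.05753
R_eff = 1/U_eff = 17.38 ft²·°F·h/BTU
Q = 1690 × (67 − 29.7) / 17.38 = 3627 BTU/h

3630 BTU/h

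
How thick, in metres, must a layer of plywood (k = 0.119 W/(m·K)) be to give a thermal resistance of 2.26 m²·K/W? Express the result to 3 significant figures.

L = R·k = 2.26 × 0.119 = 0.2689 m

0.269 m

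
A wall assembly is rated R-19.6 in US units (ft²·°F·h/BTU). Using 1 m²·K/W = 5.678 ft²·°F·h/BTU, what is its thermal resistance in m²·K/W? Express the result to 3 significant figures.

R_SI = 19.6/5.678 = 3.452

3.45 m²·K/W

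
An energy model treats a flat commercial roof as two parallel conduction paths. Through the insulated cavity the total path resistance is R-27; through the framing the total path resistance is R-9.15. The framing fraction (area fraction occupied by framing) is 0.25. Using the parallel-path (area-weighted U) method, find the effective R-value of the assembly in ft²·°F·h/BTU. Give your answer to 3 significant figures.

U_eff = 0.75/27 + 0.25/9.15 = 0.02778 + 0.02732 = 0.0551
R_eff = 1/U_eff = 18.15 ft²·°F·h/BTU

18.1 ft²·°F·h/BTU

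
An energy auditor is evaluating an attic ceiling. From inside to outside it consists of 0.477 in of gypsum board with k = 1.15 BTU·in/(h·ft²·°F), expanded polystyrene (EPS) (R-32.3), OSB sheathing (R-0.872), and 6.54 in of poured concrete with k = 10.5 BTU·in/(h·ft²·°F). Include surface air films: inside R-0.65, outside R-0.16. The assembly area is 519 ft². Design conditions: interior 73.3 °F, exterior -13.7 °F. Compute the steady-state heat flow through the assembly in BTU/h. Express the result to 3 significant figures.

0.477/1.15 = 0.4148
6.54/10.5 = 0.6229
R_total = 0.65 + 0.4148 + 32.3 + 0.872 + 0.6229 + 0.16 = 35.02 ft²·°F·h/BTU
Q = A·ΔT/R = 519 × (73.3 − (-13.7)) / 35.02 = 1289 BTU/h

1290 BTU/h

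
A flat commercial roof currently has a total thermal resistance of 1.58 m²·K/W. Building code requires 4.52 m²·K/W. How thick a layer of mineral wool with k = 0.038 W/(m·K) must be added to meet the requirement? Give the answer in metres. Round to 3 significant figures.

0.112 m

ΔR = 4.52 − 1.58 = 2.94 m²·K/W
L = ΔR × k = 2.94 × 0.038 = 0.1117 m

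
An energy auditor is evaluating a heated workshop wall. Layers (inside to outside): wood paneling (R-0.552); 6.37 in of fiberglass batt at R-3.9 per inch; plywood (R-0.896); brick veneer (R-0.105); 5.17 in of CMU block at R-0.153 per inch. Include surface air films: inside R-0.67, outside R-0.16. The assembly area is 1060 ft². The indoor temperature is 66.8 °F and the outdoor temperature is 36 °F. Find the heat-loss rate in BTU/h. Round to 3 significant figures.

1170 BTU/h

6.37 × 3.9 = 24.84
5.17 × 0.153 = 0.791
R_total = 0.67 + 0.552 + 24.84 + 0.896 + 0.105 + 0.791 + 0.16 = 28.02 ft²·°F·h/BTU
Q = A·ΔT/R = 1060 × (66.8 − 36) / 28.02 = 1165 BTU/h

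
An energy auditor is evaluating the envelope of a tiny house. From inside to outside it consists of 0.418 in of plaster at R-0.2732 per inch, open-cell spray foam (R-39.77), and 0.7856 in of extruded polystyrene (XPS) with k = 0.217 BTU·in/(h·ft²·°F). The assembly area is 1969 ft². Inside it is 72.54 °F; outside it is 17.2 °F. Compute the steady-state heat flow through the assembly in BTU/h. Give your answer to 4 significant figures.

0.418 × 0.2732 = 0.1142
0.7856/0.217 = 3.6203
R_total = 0.1142 + 39.77 + 3.6203 = 43.504 ft²·°F·h/BTU
Q = A·ΔT/R = 1969 × (72.54 − 17.2) / 43.504 = 2504.7 BTU/h

2505 BTU/h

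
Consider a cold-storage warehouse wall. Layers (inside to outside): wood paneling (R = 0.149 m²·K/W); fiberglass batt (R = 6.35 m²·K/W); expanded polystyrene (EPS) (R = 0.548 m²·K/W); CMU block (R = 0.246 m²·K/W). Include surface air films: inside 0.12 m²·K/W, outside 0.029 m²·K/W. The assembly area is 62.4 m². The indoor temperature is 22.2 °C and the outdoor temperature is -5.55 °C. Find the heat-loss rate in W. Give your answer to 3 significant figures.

R_total = 0.12 + 0.149 + 6.35 + 0.548 + 0.246 + 0.029 = 7.442 m²·K/W
Q = A·ΔT/R = 62.4 × (22.2 − (-5.55)) / 7.442 = 232.7 W

233 W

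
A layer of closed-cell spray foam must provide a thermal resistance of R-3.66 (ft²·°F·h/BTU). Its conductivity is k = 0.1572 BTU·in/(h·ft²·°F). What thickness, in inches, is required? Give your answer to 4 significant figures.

L = R × k = 3.66 × 0.1572 = 0.57535 in

0.5754 in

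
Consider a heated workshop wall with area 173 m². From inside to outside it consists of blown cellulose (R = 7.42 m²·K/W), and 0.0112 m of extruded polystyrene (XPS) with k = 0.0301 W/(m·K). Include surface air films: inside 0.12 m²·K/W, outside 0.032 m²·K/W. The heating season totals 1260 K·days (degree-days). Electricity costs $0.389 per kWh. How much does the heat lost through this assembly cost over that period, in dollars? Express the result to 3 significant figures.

256 dollars

0.0112/0.0301 = 0.3721
R_total = 0.12 + 7.42 + 0.3721 + 0.032 = 7.944 m²·K/W
E = A × HDD × 24 / R / 1000 = 173 × 1260 × 24 / 7.944 / 1000 = 658.5 kWh
Cost = 658.5 × 0.389 = $256.2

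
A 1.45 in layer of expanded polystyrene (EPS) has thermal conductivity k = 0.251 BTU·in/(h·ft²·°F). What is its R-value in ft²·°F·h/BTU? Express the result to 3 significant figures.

5.78 ft²·°F·h/BTU

R = L/k = 1.45/0.251 = 5.777 ft²·°F·h/BTU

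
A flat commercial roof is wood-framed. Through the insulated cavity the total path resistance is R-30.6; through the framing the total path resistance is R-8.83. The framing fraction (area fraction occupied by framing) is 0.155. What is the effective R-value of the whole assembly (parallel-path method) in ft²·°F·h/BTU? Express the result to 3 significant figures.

U_eff = 0.845/30.6 + 0.155/8.83 = 0.02761 + 0.01755 = 0.04517
R_eff = 1/U_eff = 22.14 ft²·°F·h/BTU

22.1 ft²·°F·h/BTU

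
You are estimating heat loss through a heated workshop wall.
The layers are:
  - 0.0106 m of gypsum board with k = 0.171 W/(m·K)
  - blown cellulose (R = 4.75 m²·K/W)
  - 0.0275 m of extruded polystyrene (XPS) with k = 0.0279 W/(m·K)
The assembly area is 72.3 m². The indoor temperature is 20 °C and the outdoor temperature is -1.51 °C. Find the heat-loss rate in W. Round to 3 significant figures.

0.0106/0.171 = 0.06199
0.0275/0.0279 = 0.9857
R_total = 0.06199 + 4.75 + 0.9857 = 5.798 m²·K/W
Q = A·ΔT/R = 72.3 × (20 − (-1.51)) / 5.798 = 268.2 W

268 W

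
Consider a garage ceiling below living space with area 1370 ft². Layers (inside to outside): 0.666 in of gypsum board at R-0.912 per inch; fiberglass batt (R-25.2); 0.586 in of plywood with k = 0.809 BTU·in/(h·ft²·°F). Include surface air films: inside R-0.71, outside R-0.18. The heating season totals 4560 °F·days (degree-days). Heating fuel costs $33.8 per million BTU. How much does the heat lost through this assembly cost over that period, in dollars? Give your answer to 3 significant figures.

185 dollars

0.666 × 0.912 = 0.6074
0.586/0.809 = 0.7244
R_total = 0.71 + 0.6074 + 25.2 + 0.7244 + 0.18 = 27.42 ft²·°F·h/BTU
E = A × HDD × 24 / R = 1370 × 4560 × 24 / 27.42 = 5468000 BTU
Cost = 5468000/10⁶ × 33.8 = $184.8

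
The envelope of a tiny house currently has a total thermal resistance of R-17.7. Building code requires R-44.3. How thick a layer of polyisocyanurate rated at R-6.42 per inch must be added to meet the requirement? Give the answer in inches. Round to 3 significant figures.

ΔR = 44.3 − 17.7 = 26.6 ft²·°F·h/BTU
L = ΔR / (R/in) = 26.6/6.42 = 4.143 in

4.14 in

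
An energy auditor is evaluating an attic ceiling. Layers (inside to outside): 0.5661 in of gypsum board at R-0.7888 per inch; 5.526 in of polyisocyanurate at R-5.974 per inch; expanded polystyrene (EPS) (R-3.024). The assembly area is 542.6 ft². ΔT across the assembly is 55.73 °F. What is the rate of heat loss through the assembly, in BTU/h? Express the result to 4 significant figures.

0.5661 × 0.7888 = 0.44654
5.526 × 5.974 = 33.012
R_total = 0.44654 + 33.012 + 3.024 = 36.483 ft²·°F·h/BTU
Q = A·ΔT/R = 542.6 × 55.73 / 36.483 = 828.86 BTU/h

828.9 BTU/h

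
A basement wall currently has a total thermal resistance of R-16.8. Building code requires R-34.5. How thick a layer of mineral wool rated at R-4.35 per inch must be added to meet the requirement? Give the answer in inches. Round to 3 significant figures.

4.07 in

ΔR = 34.5 − 16.8 = 17.7 ft²·°F·h/BTU
L = ΔR / (R/in) = 17.7/4.35 = 4.069 in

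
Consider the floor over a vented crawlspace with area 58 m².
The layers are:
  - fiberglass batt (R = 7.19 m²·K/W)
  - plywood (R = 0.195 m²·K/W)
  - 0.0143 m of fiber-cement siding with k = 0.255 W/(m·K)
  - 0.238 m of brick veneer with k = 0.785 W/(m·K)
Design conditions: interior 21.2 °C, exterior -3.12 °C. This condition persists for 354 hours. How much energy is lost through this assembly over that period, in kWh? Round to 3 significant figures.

0.0143/0.255 = 0.05608
0.238/0.785 = 0.3032
R_total = 7.19 + 0.195 + 0.05608 + 0.3032 = 7.744 m²·K/W
Q = 58 × (21.2 − (-3.12)) / 7.744 = 182.1 W
E = 182.1 W × 354 h / 1000 = 64.48 kWh

64.5 kWh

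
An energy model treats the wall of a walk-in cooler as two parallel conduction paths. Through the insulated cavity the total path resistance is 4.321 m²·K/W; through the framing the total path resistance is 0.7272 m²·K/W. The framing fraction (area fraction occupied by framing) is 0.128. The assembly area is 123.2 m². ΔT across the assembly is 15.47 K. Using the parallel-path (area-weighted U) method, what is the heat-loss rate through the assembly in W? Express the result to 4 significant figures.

720.1 W

U_eff = 0.872/4.321 + 0.128/0.7272 = 0.20181 + 0.17602 = 0.37782
R_eff = 1/U_eff = 2.6467 m²·K/W
Q = 123.2 × 15.47 / 2.6467 = 720.09 W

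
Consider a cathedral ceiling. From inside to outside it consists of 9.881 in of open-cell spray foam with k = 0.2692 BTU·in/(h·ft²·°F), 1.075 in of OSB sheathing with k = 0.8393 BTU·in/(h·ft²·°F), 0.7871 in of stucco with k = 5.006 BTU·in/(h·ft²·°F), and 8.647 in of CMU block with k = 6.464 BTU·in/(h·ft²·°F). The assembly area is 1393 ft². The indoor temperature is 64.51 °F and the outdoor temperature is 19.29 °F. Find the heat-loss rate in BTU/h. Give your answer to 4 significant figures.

9.881/0.2692 = 36.705
1.075/0.8393 = 1.2808
0.7871/5.006 = 0.15723
8.647/6.464 = 1.3377
R_total = 36.705 + 1.2808 + 0.15723 + 1.3377 = 39.481 ft²·°F·h/BTU
Q = A·ΔT/R = 1393 × (64.51 − 19.29) / 39.481 = 1595.5 BTU/h

1595 BTU/h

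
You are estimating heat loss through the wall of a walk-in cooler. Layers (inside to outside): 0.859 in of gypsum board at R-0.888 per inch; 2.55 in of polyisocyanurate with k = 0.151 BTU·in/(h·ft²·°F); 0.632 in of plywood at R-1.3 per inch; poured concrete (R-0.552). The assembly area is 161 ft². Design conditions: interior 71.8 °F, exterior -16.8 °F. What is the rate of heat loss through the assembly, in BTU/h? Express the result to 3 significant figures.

750 BTU/h

0.859 × 0.888 = 0.7628
2.55/0.151 = 16.89
0.632 × 1.3 = 0.8216
R_total = 0.7628 + 16.89 + 0.8216 + 0.552 = 19.02 ft²·°F·h/BTU
Q = A·ΔT/R = 161 × (71.8 − (-16.8)) / 19.02 = 749.8 BTU/h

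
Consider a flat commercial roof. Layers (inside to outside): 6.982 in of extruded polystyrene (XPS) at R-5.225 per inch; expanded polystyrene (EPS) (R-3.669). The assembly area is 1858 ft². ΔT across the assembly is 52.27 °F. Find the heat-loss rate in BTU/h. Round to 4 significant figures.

2419 BTU/h

6.982 × 5.225 = 36.481
R_total = 36.481 + 3.669 = 40.15 ft²·°F·h/BTU
Q = A·ΔT/R = 1858 × 52.27 / 40.15 = 2418.9 BTU/h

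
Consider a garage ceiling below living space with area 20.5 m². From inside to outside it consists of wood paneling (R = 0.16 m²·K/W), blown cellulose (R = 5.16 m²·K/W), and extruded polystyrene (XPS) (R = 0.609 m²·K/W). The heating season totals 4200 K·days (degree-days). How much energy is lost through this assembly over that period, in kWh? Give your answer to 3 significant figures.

R_total = 0.16 + 5.16 + 0.609 = 5.929 m²·K/W
E = A × HDD × 24 / R / 1000 = 20.5 × 4200 × 24 / 5.929 / 1000 = 348.5 kWh

349 kWh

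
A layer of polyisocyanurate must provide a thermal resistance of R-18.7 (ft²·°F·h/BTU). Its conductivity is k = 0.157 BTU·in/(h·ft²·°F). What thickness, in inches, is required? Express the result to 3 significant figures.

L = R × k = 18.7 × 0.157 = 2.936 in

2.94 in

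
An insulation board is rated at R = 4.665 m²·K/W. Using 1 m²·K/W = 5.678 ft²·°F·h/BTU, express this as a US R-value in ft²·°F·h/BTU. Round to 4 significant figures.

26.49 ft²·°F·h/BTU

R_US = 4.665 × 5.678 = 26.488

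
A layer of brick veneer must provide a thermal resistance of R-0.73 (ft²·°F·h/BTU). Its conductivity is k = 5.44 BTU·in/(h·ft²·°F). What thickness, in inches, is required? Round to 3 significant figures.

3.97 in

L = R × k = 0.73 × 5.44 = 3.971 in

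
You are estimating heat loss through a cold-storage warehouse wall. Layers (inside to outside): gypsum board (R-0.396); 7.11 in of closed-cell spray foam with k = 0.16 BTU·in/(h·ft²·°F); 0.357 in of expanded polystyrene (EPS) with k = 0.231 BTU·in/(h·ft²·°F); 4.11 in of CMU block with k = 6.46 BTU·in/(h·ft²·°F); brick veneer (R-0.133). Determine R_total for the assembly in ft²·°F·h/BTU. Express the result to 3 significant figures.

7.11/0.16 = 44.44
0.357/0.231 = 1.545
4.11/6.46 = 0.6362
R_total = 0.396 + 44.44 + 1.545 + 0.6362 + 0.133 = 47.15 ft²·°F·h/BTU

47.1 ft²·°F·h/BTU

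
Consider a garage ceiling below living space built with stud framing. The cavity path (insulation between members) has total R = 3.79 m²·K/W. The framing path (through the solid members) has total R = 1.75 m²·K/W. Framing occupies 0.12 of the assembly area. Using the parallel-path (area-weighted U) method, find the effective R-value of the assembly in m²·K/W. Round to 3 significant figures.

3.32 m²·K/W

U_eff = 0.88/3.79 + 0.12/1.75 = 0.2322 + 0.06857 = 0.3008
R_eff = 1/U_eff = 3.325 m²·K/W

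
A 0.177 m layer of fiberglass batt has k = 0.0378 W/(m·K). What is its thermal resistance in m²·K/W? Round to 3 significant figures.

R = L/k = 0.177/0.0378 = 4.683 m²·K/W

4.68 m²·K/W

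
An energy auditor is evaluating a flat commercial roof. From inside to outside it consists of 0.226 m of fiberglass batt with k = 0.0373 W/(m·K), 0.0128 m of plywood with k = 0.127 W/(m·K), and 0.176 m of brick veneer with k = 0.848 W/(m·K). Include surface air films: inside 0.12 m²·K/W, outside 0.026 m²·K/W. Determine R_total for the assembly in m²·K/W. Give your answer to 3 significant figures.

0.226/0.0373 = 6.059
0.0128/0.127 = 0.1008
0.176/0.848 = 0.2075
R_total = 0.12 + 6.059 + 0.1008 + 0.2075 + 0.026 = 6.513 m²·K/W

6.51 m²·K/W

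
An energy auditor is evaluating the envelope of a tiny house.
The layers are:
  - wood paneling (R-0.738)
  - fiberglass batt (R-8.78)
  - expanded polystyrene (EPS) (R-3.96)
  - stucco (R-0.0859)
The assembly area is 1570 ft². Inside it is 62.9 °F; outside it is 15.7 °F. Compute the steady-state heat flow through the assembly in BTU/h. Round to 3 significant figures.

5460 BTU/h

R_total = 0.738 + 8.78 + 3.96 + 0.0859 = 13.56 ft²·°F·h/BTU
Q = A·ΔT/R = 1570 × (62.9 − 15.7) / 13.56 = 5463 BTU/h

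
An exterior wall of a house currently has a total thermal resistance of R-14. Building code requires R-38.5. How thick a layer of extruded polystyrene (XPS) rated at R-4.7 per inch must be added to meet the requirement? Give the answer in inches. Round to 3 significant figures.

5.21 in

ΔR = 38.5 − 14 = 24.5 ft²·°F·h/BTU
L = ΔR / (R/in) = 24.5/4.7 = 5.213 in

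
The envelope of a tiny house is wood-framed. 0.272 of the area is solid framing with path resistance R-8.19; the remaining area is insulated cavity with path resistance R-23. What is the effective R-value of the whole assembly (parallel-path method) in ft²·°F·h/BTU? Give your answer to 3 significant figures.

15.4 ft²·°F·h/BTU

U_eff = 0.728/23 + 0.272/8.19 = 0.03165 + 0.03321 = 0.06486
R_eff = 1/U_eff = 15.42 ft²·°F·h/BTU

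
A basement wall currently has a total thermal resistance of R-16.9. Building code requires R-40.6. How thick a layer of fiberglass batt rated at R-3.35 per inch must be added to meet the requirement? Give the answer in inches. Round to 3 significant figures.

7.07 in

ΔR = 40.6 − 16.9 = 23.7 ft²·°F·h/BTU
L = ΔR / (R/in) = 23.7/3.35 = 7.075 in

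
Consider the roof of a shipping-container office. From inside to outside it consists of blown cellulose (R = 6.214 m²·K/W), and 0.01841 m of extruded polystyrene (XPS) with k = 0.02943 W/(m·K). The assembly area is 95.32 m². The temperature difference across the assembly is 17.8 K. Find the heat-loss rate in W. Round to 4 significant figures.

0.01841/0.02943 = 0.62555
R_total = 6.214 + 0.62555 = 6.8396 m²·K/W
Q = A·ΔT/R = 95.32 × 17.8 / 6.8396 = 248.07 W

248.1 W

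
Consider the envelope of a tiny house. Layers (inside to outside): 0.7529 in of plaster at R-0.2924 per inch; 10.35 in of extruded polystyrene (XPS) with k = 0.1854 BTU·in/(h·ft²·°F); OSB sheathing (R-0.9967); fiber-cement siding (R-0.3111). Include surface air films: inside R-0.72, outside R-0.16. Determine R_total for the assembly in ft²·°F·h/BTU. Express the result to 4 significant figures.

58.23 ft²·°F·h/BTU

0.7529 × 0.2924 = 0.22015
10.35/0.1854 = 55.825
R_total = 0.72 + 0.22015 + 55.825 + 0.9967 + 0.3111 + 0.16 = 58.233 ft²·°F·h/BTU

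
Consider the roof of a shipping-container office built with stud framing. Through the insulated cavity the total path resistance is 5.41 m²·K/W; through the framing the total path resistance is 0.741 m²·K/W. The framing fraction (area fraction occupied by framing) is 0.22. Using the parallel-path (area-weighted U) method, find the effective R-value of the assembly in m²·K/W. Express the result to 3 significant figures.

U_eff = 0.78/5.41 + 0.22/0.741 = 0.1442 + 0.2969 = 0.4411
R_eff = 1/U_eff = 2.267 m²·K/W

2.27 m²·K/W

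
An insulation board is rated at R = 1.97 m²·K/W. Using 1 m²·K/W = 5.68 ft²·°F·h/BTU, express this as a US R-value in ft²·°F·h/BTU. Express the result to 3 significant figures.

R_US = 1.97 × 5.68 = 11.19

11.2 ft²·°F·h/BTU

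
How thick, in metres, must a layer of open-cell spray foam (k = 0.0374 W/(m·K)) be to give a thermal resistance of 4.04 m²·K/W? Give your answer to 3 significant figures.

0.151 m

L = R·k = 4.04 × 0.0374 = 0.1511 m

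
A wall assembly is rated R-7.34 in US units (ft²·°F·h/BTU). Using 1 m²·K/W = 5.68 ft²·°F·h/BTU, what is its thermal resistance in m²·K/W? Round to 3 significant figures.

1.29 m²·K/W

R_SI = 7.34/5.68 = 1.292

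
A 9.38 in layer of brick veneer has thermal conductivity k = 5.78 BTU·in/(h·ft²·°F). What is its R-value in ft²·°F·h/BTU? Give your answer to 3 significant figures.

R = L/k = 9.38/5.78 = 1.623 ft²·°F·h/BTU

1.62 ft²·°F·h/BTU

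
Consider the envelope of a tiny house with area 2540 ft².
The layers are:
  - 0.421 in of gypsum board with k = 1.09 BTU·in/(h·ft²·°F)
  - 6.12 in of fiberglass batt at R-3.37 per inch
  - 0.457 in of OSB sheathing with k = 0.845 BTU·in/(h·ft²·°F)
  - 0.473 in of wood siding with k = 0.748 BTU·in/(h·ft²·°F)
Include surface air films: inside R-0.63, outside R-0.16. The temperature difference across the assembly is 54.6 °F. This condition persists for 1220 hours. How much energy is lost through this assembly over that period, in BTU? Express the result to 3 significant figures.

7360000 BTU

0.421/1.09 = 0.3862
6.12 × 3.37 = 20.62
0.457/0.845 = 0.5408
0.473/0.748 = 0.6324
R_total = 0.63 + 0.3862 + 20.62 + 0.5408 + 0.6324 + 0.16 = 22.97 ft²·°F·h/BTU
Q = 2540 × 54.6 / 22.97 = 6037 BTU/h
E = 6037 × 1220 = 7365000 BTU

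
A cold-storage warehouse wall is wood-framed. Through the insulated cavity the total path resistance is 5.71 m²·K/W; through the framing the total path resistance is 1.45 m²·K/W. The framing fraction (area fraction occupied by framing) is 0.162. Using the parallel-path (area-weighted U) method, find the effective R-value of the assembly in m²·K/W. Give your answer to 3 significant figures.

3.87 m²·K/W

U_eff = 0.838/5.71 + 0.162/1.45 = 0.1468 + 0.1117 = 0.2585
R_eff = 1/U_eff = 3.869 m²·K/W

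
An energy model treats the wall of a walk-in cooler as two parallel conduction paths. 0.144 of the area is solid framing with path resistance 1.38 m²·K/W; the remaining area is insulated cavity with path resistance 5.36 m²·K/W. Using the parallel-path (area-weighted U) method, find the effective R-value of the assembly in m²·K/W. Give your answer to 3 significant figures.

3.79 m²·K/W

U_eff = 0.856/5.36 + 0.144/1.38 = 0.1597 + 0.1043 = 0.264
R_eff = 1/U_eff = 3.787 m²·K/W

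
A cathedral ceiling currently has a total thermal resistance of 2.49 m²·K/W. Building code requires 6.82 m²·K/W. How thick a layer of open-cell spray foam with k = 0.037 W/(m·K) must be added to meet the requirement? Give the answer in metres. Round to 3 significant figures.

0.160 m

ΔR = 6.82 − 2.49 = 4.33 m²·K/W
L = ΔR × k = 4.33 × 0.037 = 0.1602 m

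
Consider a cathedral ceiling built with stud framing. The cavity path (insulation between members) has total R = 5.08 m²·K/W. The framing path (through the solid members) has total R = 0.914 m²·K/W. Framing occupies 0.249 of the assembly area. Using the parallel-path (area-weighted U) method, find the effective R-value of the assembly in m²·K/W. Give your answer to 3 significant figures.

2.38 m²·K/W

U_eff = 0.751/5.08 + 0.249/0.914 = 0.1478 + 0.2724 = 0.4203
R_eff = 1/U_eff = 2.379 m²·K/W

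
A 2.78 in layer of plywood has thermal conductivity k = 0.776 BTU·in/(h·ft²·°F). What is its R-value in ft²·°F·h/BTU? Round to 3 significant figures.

3.58 ft²·°F·h/BTU

R = L/k = 2.78/0.776 = 3.582 ft²·°F·h/BTU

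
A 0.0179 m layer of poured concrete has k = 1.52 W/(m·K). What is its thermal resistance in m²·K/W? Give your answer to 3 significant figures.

R = L/k = 0.0179/1.52 = 0.01178 m²·K/W

0.0118 m²·K/W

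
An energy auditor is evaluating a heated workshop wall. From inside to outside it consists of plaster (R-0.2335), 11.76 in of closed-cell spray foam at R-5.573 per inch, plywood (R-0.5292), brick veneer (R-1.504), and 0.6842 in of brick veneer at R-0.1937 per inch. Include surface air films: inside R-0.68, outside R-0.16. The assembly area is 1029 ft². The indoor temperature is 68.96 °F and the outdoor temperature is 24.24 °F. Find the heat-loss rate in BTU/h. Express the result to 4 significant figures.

669.1 BTU/h

11.76 × 5.573 = 65.538
0.6842 × 0.1937 = 0.13253
R_total = 0.68 + 0.2335 + 65.538 + 0.5292 + 1.504 + 0.13253 + 0.16 = 68.778 ft²·°F·h/BTU
Q = A·ΔT/R = 1029 × (68.96 − 24.24) / 68.778 = 669.07 BTU/h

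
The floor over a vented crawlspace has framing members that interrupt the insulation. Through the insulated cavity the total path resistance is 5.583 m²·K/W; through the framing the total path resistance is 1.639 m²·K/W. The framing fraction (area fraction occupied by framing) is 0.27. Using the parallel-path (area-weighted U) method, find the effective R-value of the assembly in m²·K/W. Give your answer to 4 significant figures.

3.384 m²·K/W

U_eff = 0.73/5.583 + 0.27/1.639 = 0.13075 + 0.16473 = 0.29549
R_eff = 1/U_eff = 3.3842 m²·K/W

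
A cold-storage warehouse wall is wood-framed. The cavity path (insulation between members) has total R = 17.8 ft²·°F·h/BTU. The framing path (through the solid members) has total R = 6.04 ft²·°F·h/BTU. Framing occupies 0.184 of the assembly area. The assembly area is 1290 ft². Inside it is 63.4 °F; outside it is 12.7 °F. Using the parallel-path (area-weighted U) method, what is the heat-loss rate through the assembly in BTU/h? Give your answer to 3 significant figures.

U_eff = 0.816/17.8 + 0.184/6.04 = 0.04584 + 0.03046 = 0.07631
R_eff = 1/U_eff = 13.11 ft²·°F·h/BTU
Q = 1290 × (63.4 − 12.7) / 13.11 = 4991 BTU/h

4990 BTU/h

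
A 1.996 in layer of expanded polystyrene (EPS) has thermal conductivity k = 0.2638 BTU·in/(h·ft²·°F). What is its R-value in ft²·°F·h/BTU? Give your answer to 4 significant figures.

R = L/k = 1.996/0.2638 = 7.5663 ft²·°F·h/BTU

7.566 ft²·°F·h/BTU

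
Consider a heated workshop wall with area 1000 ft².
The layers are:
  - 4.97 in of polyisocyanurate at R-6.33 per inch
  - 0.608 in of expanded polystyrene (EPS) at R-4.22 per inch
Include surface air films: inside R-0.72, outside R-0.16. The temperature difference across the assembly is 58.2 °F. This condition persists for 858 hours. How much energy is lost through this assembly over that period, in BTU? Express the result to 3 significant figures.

4.97 × 6.33 = 31.46
0.608 × 4.22 = 2.566
R_total = 0.72 + 31.46 + 2.566 + 0.16 = 34.91 ft²·°F·h/BTU
Q = 1000 × 58.2 / 34.91 = 1667 BTU/h
E = 1667 × 858 = 1431000 BTU

1430000 BTU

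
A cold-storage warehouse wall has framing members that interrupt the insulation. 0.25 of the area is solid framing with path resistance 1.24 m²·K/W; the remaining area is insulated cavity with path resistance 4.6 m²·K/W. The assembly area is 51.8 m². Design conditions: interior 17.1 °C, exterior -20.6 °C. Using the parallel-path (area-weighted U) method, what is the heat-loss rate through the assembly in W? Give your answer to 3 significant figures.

U_eff = 0.75/4.6 + 0.25/1.24 = 0.163 + 0.2016 = 0.3647
R_eff = 1/U_eff = 2.742 m²·K/W
Q = 51.8 × (17.1 − (-20.6)) / 2.742 = 712.1 W

712 W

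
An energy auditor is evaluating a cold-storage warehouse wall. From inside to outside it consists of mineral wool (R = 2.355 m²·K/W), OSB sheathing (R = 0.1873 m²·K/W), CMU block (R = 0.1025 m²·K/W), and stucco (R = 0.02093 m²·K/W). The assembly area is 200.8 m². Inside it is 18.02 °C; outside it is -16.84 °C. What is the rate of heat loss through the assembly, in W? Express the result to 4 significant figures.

2626 W

R_total = 2.355 + 0.1873 + 0.1025 + 0.02093 = 2.6657 m²·K/W
Q = A·ΔT/R = 200.8 × (18.02 − (-16.84)) / 2.6657 = 2625.9 W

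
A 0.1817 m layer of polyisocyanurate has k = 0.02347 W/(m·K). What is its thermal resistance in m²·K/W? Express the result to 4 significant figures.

R = L/k = 0.1817/0.02347 = 7.7418 m²·K/W

7.742 m²·K/W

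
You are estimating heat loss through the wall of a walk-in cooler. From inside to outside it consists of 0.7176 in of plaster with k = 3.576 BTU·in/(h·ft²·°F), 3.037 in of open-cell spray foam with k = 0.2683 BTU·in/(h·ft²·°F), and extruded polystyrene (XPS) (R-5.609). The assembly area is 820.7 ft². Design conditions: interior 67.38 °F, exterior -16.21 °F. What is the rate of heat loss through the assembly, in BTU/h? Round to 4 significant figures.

0.7176/3.576 = 0.20067
3.037/0.2683 = 11.319
R_total = 0.20067 + 11.319 + 5.609 = 17.129 ft²·°F·h/BTU
Q = A·ΔT/R = 820.7 × (67.38 − (-16.21)) / 17.129 = 4005 BTU/h

4005 BTU/h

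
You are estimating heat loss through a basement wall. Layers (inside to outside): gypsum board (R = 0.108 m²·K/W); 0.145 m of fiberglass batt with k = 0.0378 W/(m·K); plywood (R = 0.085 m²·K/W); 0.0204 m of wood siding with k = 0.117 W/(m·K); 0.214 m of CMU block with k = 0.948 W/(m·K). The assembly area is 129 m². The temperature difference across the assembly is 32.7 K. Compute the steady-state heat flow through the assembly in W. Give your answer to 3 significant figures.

0.145/0.0378 = 3.836
0.0204/0.117 = 0.1744
0.214/0.948 = 0.2257
R_total = 0.108 + 3.836 + 0.085 + 0.1744 + 0.2257 = 4.429 m²·K/W
Q = A·ΔT/R = 129 × 32.7 / 4.429 = 952.4 W

952 W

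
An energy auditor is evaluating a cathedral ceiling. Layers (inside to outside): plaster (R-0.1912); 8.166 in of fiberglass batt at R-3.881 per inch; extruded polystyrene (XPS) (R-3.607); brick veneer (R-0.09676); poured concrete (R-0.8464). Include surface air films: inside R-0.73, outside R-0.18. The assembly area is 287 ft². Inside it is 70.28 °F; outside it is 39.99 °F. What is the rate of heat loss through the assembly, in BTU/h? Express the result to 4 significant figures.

8.166 × 3.881 = 31.692
R_total = 0.73 + 0.1912 + 31.692 + 3.607 + 0.09676 + 0.8464 + 0.18 = 37.344 ft²·°F·h/BTU
Q = A·ΔT/R = 287 × (70.28 − 39.99) / 37.344 = 232.79 BTU/h

232.8 BTU/h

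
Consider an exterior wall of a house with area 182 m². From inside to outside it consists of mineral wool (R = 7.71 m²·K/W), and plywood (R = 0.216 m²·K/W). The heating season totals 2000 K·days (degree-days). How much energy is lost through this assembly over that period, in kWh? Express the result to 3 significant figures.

1100 kWh

R_total = 7.71 + 0.216 = 7.926 m²·K/W
E = A × HDD × 24 / R / 1000 = 182 × 2000 × 24 / 7.926 / 1000 = 1102 kWh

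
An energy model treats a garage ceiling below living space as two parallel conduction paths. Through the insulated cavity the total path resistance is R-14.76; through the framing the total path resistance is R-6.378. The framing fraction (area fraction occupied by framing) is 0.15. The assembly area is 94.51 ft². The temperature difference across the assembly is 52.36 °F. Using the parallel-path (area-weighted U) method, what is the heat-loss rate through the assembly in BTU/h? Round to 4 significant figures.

401.4 BTU/h

U_eff = 0.85/14.76 + 0.15/6.378 = 0.057588 + 0.023518 = 0.081106
R_eff = 1/U_eff = 12.329 ft²·°F·h/BTU
Q = 94.51 × 52.36 / 12.329 = 401.36 BTU/h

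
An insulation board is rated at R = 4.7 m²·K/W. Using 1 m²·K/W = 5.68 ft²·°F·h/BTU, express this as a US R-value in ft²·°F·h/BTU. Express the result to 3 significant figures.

R_US = 4.7 × 5.68 = 26.7

26.7 ft²·°F·h/BTU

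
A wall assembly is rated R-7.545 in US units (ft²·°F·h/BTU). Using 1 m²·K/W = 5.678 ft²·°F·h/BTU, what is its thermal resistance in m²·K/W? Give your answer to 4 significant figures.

1.329 m²·K/W

R_SI = 7.545/5.678 = 1.3288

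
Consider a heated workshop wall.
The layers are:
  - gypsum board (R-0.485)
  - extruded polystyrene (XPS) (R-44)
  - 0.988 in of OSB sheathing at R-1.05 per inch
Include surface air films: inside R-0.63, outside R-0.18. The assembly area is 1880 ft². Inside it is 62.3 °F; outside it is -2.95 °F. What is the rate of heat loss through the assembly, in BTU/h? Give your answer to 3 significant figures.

2650 BTU/h

0.988 × 1.05 = 1.037
R_total = 0.63 + 0.485 + 44 + 1.037 + 0.18 = 46.33 ft²·°F·h/BTU
Q = A·ΔT/R = 1880 × (62.3 − (-2.95)) / 46.33 = 2648 BTU/h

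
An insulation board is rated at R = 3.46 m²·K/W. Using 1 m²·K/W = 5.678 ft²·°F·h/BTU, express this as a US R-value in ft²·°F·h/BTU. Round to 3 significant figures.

R_US = 3.46 × 5.678 = 19.65

19.6 ft²·°F·h/BTU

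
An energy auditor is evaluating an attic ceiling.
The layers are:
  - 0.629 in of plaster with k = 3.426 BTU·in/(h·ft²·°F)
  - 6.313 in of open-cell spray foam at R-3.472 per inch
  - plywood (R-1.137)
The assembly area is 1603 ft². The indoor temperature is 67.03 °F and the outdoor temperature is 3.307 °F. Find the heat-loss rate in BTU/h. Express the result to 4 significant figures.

0.629/3.426 = 0.1836
6.313 × 3.472 = 21.919
R_total = 0.1836 + 21.919 + 1.137 = 23.239 ft²·°F·h/BTU
Q = A·ΔT/R = 1603 × (67.03 − 3.307) / 23.239 = 4395.5 BTU/h

4395 BTU/h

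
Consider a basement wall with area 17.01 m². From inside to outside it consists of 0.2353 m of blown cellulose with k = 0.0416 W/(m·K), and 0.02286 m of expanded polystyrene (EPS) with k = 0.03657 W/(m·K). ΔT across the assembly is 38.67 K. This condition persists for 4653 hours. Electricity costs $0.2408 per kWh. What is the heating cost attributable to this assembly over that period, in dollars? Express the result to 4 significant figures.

117.3 dollars

0.2353/0.0416 = 5.6563
0.02286/0.03657 = 0.6251
R_total = 5.6563 + 0.6251 = 6.2814 m²·K/W
Q = 17.01 × 38.67 / 6.2814 = 104.72 W
E = 104.72 W × 4653 h / 1000 = 487.26 kWh
Cost = 487.26 × 0.2408 = $117.33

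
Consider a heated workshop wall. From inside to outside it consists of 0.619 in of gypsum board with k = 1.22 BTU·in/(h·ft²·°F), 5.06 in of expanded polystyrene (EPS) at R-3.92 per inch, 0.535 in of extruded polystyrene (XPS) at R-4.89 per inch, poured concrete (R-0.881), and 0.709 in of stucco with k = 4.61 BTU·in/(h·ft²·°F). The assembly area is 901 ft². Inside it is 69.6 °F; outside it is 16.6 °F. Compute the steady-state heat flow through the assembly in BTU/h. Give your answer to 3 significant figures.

0.619/1.22 = 0.5074
5.06 × 3.92 = 19.84
0.535 × 4.89 = 2.616
0.709/4.61 = 0.1538
R_total = 0.5074 + 19.84 + 2.616 + 0.881 + 0.1538 = 23.99 ft²·°F·h/BTU
Q = A·ΔT/R = 901 × (69.6 − 16.6) / 23.99 = 1990 BTU/h

1990 BTU/h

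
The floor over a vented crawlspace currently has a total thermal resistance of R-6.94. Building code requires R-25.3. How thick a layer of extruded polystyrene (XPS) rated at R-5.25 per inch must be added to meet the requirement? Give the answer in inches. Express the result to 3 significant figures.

3.50 in

ΔR = 25.3 − 6.94 = 18.36 ft²·°F·h/BTU
L = ΔR / (R/in) = 18.36/5.25 = 3.497 in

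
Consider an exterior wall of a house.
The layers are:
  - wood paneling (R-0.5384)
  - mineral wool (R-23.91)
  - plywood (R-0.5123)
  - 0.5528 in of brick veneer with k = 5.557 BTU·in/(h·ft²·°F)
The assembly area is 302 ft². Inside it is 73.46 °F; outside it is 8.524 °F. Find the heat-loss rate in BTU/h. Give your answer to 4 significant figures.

782.5 BTU/h

0.5528/5.557 = 0.099478
R_total = 0.5384 + 23.91 + 0.5123 + 0.099478 = 25.06 ft²·°F·h/BTU
Q = A·ΔT/R = 302 × (73.46 − 8.524) / 25.06 = 782.54 BTU/h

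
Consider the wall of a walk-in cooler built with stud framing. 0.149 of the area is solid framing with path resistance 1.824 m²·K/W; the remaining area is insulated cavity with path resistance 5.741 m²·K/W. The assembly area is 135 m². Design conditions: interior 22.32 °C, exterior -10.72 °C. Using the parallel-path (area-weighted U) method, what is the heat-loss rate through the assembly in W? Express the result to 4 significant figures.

U_eff = 0.851/5.741 + 0.149/1.824 = 0.14823 + 0.081689 = 0.22992
R_eff = 1/U_eff = 4.3493 m²·K/W
Q = 135 × (22.32 − (-10.72)) / 4.3493 = 1025.5 W

1026 W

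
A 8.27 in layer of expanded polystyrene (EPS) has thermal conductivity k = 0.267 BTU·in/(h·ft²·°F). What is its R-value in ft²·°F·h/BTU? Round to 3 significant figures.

R = L/k = 8.27/0.267 = 30.97 ft²·°F·h/BTU

31.0 ft²·°F·h/BTU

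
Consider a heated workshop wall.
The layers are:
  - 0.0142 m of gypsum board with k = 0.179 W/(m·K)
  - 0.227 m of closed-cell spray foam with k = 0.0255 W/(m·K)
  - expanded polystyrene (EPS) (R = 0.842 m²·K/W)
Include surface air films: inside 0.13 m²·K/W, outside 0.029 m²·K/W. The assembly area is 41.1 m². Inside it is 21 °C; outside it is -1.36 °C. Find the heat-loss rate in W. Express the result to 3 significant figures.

92.1 W

0.0142/0.179 = 0.07933
0.227/0.0255 = 8.902
R_total = 0.13 + 0.07933 + 8.902 + 0.842 + 0.029 = 9.982 m²·K/W
Q = A·ΔT/R = 41.1 × (21 − (-1.36)) / 9.982 = 92.06 W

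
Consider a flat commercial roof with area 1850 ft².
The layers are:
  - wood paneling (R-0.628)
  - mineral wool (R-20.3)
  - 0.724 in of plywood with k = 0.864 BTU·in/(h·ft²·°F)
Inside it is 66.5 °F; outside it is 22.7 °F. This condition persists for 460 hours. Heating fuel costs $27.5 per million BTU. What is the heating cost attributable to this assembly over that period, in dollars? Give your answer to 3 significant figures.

47.1 dollars

0.724/0.864 = 0.838
R_total = 0.628 + 20.3 + 0.838 = 21.77 ft²·°F·h/BTU
Q = 1850 × (66.5 − 22.7) / 21.77 = 3723 BTU/h
E = 3723 × 460 = 1712000 BTU
Cost = 1712000/10⁶ × 27.5 = $47.09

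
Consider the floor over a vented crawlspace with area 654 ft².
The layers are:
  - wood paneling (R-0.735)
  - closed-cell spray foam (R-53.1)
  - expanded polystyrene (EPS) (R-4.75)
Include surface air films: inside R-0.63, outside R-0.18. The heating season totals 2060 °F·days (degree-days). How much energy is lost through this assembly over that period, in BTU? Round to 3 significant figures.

544000 BTU

R_total = 0.63 + 0.735 + 53.1 + 4.75 + 0.18 = 59.4 ft²·°F·h/BTU
E = A × HDD × 24 / R = 654 × 2060 × 24 / 59.4 = 544400 BTU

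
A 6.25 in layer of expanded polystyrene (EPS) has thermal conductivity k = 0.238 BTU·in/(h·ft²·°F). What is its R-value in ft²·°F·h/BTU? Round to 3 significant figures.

26.3 ft²·°F·h/BTU

R = L/k = 6.25/0.238 = 26.26 ft²·°F·h/BTU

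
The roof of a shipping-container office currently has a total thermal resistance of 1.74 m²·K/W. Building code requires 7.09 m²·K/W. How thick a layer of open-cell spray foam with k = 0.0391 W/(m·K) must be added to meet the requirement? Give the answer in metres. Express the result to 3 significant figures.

0.209 m

ΔR = 7.09 − 1.74 = 5.35 m²·K/W
L = ΔR × k = 5.35 × 0.0391 = 0.2092 m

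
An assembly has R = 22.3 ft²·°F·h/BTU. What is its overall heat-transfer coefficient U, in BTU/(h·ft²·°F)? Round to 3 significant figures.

U = 1/R = 1/22.3 = 0.04484

0.0448 BTU/(h·ft²·°F)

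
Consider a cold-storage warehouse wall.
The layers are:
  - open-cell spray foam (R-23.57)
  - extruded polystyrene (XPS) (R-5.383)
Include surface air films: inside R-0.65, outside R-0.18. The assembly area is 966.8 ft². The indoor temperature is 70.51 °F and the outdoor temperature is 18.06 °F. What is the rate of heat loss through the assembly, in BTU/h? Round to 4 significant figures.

1703 BTU/h

R_total = 0.65 + 23.57 + 5.383 + 0.18 = 29.783 ft²·°F·h/BTU
Q = A·ΔT/R = 966.8 × (70.51 − 18.06) / 29.783 = 1702.6 BTU/h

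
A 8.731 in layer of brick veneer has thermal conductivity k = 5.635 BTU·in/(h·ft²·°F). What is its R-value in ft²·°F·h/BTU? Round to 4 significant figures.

R = L/k = 8.731/5.635 = 1.5494 ft²·°F·h/BTU

1.549 ft²·°F·h/BTU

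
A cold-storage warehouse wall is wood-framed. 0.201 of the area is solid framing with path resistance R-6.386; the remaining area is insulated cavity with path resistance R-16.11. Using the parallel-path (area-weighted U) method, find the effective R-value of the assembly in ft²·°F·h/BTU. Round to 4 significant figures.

U_eff = 0.799/16.11 + 0.201/6.386 = 0.049597 + 0.031475 = 0.081072
R_eff = 1/U_eff = 12.335 ft²·°F·h/BTU

12.33 ft²·°F·h/BTU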